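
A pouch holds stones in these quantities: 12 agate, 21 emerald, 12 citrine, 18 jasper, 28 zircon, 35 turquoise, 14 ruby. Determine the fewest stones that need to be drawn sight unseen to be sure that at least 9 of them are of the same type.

By the pigeonhole principle, the 7 types are the holes; the stones drawn are the pigeons.
To avoid 9 of any one type, the worst case takes at most 8 of each type.
That gives 8 + 8 + 8 + 8 + 8 + 8 + 8 = 56 stones with no type reaching 9.
The next stone forces some type to 9, so 56 + 1 = 57.

57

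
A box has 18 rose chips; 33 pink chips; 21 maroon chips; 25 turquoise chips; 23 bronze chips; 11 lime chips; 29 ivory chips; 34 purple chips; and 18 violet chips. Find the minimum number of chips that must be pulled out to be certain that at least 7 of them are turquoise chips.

In the worst case for collecting turquoise chips, every non-turquoise chip comes out first.
There are 18 + 33 + 21 + 23 + 11 + 29 + 34 + 18 = 187 non-turquoise chips altogether.
After those, each further chip must be turquoise, so 187 + 7 = 194 draws guarantee 7 turquoise chips.

194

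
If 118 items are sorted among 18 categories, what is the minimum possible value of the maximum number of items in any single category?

7

The 18 categories are the holes and the 118 items are the pigeons.
If every category held at most 6 items, the total would be at most 18 × 6 = 108, which is less than 118.
So some category holds at least ⌈118/18⌉ = 7 items.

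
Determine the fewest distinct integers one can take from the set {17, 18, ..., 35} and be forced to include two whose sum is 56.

Group the elements by complementary pair {x, 56−x}: {21,35}, {22,34}, {23,33}, …, giving 7 two-element pairs, the single value 28 (it cannot pair with itself since the integers are distinct), and 4 integers whose partner 56−x falls outside [17,35].
Treating each of those 12 groups as a pigeonhole, one can pick one integer per group — 12 integers — with no two summing to 56.
The 13th integer lands in an occupied pair, forcing a sum of 56.

13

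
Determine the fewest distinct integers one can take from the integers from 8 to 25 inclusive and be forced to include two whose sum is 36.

12

A set avoiding the sum 36 can contain at most one of each pair {x, 36−x}, plus the 4 elements whose complement lies outside the range or equal to its own complement.
The integers 8, …, 18 (11 of them) are such a set: any two sum to at least 8+9 = 17 and at most 17+18 = 35 < 36.
Pigeonhole: any 12th integer completes one of the 7 pairs, so 12 choices force a sum of 36.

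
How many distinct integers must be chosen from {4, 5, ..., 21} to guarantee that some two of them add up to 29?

12

Two chosen integers sum to 29 exactly when both halves of some pair {x, 29−x} with 8 ≤ x ≤ 29−x ≤ 21 are chosen — 7 such pairs.
The remaining 4 elements (those with no distinct partner in range) can never complete a 29-sum, so the worst case takes all of them and one from each pair: 4 + 7 = 11.
Pigeonhole: the 12th integer has to be the second member of some pair, so 11 + 1 = 12.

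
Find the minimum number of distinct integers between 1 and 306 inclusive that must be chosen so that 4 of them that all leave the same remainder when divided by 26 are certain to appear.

By the pigeonhole principle, the 26 residue classes mod 26 are the pigeonholes.
With 78 integers one could put 3 in each residue class and have no class reach 4.
The 79th integer pushes some class to 4, so 26·3 + 1 = 79.

79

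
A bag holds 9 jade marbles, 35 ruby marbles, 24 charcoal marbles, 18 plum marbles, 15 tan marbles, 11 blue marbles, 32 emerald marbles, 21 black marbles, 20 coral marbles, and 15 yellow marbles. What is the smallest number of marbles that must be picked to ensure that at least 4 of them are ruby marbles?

169

In the worst case for collecting ruby marbles, every non-ruby marble comes out first.
There are 9 + 24 + 18 + 15 + 11 + 32 + 21 + 20 + 15 = 165 non-ruby marbles altogether.
After those, each further marble must be ruby, so 165 + 4 = 169 draws guarantee 4 ruby marbles.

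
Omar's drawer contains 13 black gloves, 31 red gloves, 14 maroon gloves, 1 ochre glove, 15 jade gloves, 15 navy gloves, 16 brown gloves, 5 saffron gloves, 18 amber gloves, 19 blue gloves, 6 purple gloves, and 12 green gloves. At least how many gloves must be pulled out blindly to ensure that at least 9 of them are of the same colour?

85

By pigeonhole, put each drawn glove into a box by colour. The largest draw with every box below 9 takes min(count, 8) from each colour; colours with fewer than 8 contribute all they have.
Σ min(cᵢ, 8) = 8 + 8 + 8 + 1 + 8 + 8 + 8 + 5 + 8 + 8 + 6 + 8 = 84.
Draw number 84 + 1 = 85 must push one box to 9.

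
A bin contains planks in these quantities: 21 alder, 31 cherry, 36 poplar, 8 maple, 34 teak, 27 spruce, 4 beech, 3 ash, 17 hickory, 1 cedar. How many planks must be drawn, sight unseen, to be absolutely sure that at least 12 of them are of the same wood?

83

Put each drawn plank into a box by wood. The largest draw with every box below 12 takes min(count, 11) from each wood; woods with fewer than 11 contribute all they have.
Σ min(cᵢ, 11) = 11 + 11 + 11 + 8 + 11 + 11 + 4 + 3 + 11 + 1 = 82.
Draw number 82 + 1 = 83 must push one box to 12.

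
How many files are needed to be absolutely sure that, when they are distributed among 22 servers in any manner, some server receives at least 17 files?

With 352 files one could put exactly 16 in each of the 22 servers, and no server would reach 17.
By pigeonhole, one more file must land in a server that already has 16, giving it 17.
So 22 × 16 + 1 = 353 files are required.

353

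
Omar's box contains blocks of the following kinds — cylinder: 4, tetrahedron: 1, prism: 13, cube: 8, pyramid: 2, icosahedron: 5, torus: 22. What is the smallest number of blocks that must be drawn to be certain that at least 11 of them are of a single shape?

An adversary could hand out at most 10 blocks per shape (5 shapes run out sooner): 4 + 1 + 10 + 8 + 2 + 5 + 10 = 40 blocks and still no shape has 11.
One more block lands in a shape already at 10, so 41 draws are enough and 40 are not.

41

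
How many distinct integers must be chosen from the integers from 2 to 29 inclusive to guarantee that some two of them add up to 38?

19

Group the elements by complementary pair {x, 38−x}: {9,29}, {10,28}, {11,27}, …, giving 10 two-element pairs, the single value 19 (it cannot pair with itself since the integers are distinct), and 7 integers whose partner 38−x falls outside [2,29].
Treating each of those 18 groups as a pigeonhole, one can pick one integer per group — 18 integers — with no two summing to 38.
The 19th integer lands in an occupied pair, forcing a sum of 38.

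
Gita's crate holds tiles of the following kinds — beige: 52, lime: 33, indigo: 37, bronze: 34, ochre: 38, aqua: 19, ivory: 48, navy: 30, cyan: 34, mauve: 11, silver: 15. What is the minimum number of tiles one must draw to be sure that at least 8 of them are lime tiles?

In the worst case for collecting lime tiles, every non-lime tile comes out first.
There are 52 + 37 + 34 + 38 + 19 + 48 + 30 + 34 + 11 + 15 = 318 non-lime tiles altogether.
After those, each further tile must be lime, so 318 + 8 = 326 draws guarantee 8 lime tiles.

326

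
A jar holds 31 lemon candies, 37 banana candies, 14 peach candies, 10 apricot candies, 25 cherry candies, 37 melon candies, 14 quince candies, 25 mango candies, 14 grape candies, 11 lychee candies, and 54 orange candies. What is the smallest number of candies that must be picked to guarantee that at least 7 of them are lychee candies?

In the worst case for collecting lychee candies, every non-lychee candy comes out first.
There are 31 + 37 + 14 + 10 + 25 + 37 + 14 + 25 + 14 + 54 = 261 non-lychee candies altogether.
After those, each further candy must be lychee, so 261 + 7 = 268 draws guarantee 7 lychee candies.

268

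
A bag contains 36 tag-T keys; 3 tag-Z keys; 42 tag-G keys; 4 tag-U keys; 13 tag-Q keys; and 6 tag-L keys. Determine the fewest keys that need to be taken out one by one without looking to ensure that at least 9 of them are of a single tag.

An adversary could hand out at most 8 keys per tag (tag-Z, tag-U, tag-L run out sooner): 8 + 3 + 8 + 4 + 8 + 6 = 37 keys and still no tag has 9.
By pigeonhole, one more key lands in a tag already at 8, so 38 draws are enough and 37 are not.

38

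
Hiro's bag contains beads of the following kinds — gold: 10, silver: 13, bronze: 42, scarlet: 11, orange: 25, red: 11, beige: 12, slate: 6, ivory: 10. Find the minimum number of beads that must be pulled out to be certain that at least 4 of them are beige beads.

132

In the worst case for collecting beige beads, every non-beige bead comes out first.
There are 10 + 13 + 42 + 11 + 25 + 11 + 6 + 10 = 128 non-beige beads altogether.
After those, each further bead must be beige, so 128 + 4 = 132 draws guarantee 4 beige beads.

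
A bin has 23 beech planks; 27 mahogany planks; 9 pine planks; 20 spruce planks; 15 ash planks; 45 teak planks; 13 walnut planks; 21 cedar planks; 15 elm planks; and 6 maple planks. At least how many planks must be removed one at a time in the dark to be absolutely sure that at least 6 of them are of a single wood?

An adversary could hand out at most 5 planks per wood: 5 + 5 + 5 + 5 + 5 + 5 + 5 + 5 + 5 + 5 = 50 planks and still no wood has 6.
One more plank lands in a wood already at 5, so 51 draws are enough and 50 are not.

51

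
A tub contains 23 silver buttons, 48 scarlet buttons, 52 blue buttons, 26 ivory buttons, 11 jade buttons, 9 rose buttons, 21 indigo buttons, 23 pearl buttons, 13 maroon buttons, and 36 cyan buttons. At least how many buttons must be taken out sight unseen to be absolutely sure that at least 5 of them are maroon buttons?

In the worst case for collecting maroon buttons, every non-maroon button comes out first.
There are 23 + 48 + 52 + 26 + 11 + 9 + 21 + 23 + 36 = 249 non-maroon buttons altogether.
After those, each further button must be maroon, so 249 + 5 = 254 draws guarantee 5 maroon buttons.

254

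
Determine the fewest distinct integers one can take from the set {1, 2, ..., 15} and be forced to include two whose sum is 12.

11

Group the elements by complementary pair {x, 12−x}: {1,11}, {2,10}, {3,9}, …, giving 5 two-element pairs, the single value 6 (it cannot pair with itself since the integers are distinct), and 4 integers whose partner 12−x falls outside [1,15].
By the pigeonhole principle, treating each of those 10 groups as a pigeonhole, one can pick one integer per group — 10 integers — with no two summing to 12.
The 11th integer lands in an occupied pair, forcing a sum of 12.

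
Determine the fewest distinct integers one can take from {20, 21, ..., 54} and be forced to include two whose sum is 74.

19

Two chosen integers sum to 74 exactly when both halves of some pair {x, 74−x} with 20 ≤ x ≤ 74−x ≤ 54 are chosen — 17 such pairs.
The remaining 1 element (those with no distinct partner in range) can never complete a 74-sum, so the worst case takes all of them and one from each pair: 1 + 17 = 18.
By the pigeonhole principle, the 19th integer has to be the second member of some pair, so 18 + 1 = 19.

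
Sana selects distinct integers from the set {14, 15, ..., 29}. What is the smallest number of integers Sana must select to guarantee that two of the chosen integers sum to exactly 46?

11

Two chosen integers sum to 46 exactly when both halves of some pair {x, 46−x} with 17 ≤ x ≤ 46−x ≤ 29 are chosen — 6 such pairs.
The remaining 4 elements (those with no distinct partner in range) can never complete a 46-sum, so the worst case takes all of them and one from each pair: 4 + 6 = 10.
The 11th integer has to be the second member of some pair, so 10 + 1 = 11.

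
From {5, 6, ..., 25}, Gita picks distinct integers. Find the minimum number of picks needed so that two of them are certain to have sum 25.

Two chosen integers sum to 25 exactly when both halves of some pair {x, 25−x} with 5 ≤ x ≤ 25−x ≤ 20 are chosen — 8 such pairs.
The remaining 5 elements (those with no distinct partner in range) can never complete a 25-sum, so the worst case takes all of them and one from each pair: 5 + 8 = 13.
The 14th integer has to be the second member of some pair, so 13 + 1 = 14.

14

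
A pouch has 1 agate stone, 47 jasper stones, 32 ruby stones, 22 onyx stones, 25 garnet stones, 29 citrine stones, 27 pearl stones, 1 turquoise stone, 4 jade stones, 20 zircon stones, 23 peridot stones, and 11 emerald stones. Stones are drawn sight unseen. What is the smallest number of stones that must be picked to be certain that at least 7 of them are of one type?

61

The 12 types are the holes; the stones drawn are the pigeons.
To avoid 7 of any one type, the worst case takes at most 6 of each type, or every stone of a type that has fewer than 6.
That gives 1 + 6 + 6 + 6 + 6 + 6 + 6 + 1 + 4 + 6 + 6 + 6 = 60 stones with no type reaching 7.
The next stone forces some type to 7, so 60 + 1 = 61.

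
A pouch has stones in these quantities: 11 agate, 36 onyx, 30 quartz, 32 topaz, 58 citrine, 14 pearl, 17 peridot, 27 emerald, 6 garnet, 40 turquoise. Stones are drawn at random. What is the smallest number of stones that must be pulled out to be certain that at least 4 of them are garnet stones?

In the worst case for collecting garnet stones, every non-garnet stone comes out first.
There are 11 + 36 + 30 + 32 + 58 + 14 + 17 + 27 + 40 = 265 non-garnet stones altogether.
After those, each further stone must be garnet, so 265 + 4 = 269 draws guarantee 4 garnet stones.

269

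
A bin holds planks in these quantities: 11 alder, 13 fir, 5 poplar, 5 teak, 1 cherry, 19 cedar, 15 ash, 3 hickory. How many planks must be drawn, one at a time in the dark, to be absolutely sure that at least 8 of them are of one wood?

By the pigeonhole principle, put each drawn plank into a box by wood. The largest draw with every box below 8 takes min(count, 7) from each wood; woods with fewer than 7 contribute all they have.
Σ min(cᵢ, 7) = 7 + 7 + 5 + 5 + 1 + 7 + 7 + 3 = 42.
Draw number 42 + 1 = 43 must push one box to 8.

43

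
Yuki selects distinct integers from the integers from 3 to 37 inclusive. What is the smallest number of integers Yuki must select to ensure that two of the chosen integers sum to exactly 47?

A set avoiding the sum 47 can contain at most one of each pair {x, 47−x}, plus the 7 elements whose complement lies outside the range.
The integers 3, …, 23 (21 of them) are such a set: any two sum to at least 3+4 = 7 and at most 22+23 = 45 < 47.
Any 22nd integer completes one of the 14 pairs, so 22 choices force a sum of 47.

22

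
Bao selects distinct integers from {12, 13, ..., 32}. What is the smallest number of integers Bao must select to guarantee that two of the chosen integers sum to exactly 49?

A set avoiding the sum 49 can contain at most one of each pair {x, 49−x}, plus the 5 elements whose complement lies outside the range.
The integers 12, …, 24 (13 of them) are such a set: any two sum to at least 12+13 = 25 and at most 23+24 = 47 < 49.
Any 14th integer completes one of the 8 pairs, so 14 choices force a sum of 49.

14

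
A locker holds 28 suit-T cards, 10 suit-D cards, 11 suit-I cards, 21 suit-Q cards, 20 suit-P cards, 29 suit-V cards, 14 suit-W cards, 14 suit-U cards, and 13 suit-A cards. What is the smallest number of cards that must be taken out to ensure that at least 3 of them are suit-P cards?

In the worst case for collecting suit-P cards, every non-suit-P card comes out first.
There are 28 + 10 + 11 + 21 + 29 + 14 + 14 + 13 = 140 non-suit-P cards altogether.
After those, each further card must be suit-P, so 140 + 3 = 143 draws guarantee 3 suit-P cards.

143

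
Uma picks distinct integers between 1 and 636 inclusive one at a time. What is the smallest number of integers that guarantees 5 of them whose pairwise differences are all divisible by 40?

Integers whose pairwise differences are multiples of 40 are exactly those sharing a remainder mod 40. The 40 residue classes mod 40 are the pigeonholes.
With 160 integers one could put 4 in each residue class and have no class reach 5.
The 161st integer pushes some class to 5, so 40·4 + 1 = 161.

161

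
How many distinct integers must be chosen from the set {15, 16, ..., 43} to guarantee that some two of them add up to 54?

18

Group the elements by complementary pair {x, 54−x}: {15,39}, {16,38}, {17,37}, …, giving 12 two-element pairs, the single value 27 (it cannot pair with itself since the integers are distinct), and 4 integers whose partner 54−x falls outside [15,43].
Treating each of those 17 groups as a pigeonhole, one can pick one integer per group — 17 integers — with no two summing to 54.
The 18th integer lands in an occupied pair, forcing a sum of 54.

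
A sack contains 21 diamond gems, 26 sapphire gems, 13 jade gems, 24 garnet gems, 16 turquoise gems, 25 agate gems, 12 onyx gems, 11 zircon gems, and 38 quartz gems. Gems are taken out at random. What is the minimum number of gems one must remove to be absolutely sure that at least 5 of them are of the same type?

An adversary could hand out at most 4 gems per type: 4 + 4 + 4 + 4 + 4 + 4 + 4 + 4 + 4 = 36 gems and still no type has 5.
One more gem lands in a type already at 4, so 37 draws are enough and 36 are not.

37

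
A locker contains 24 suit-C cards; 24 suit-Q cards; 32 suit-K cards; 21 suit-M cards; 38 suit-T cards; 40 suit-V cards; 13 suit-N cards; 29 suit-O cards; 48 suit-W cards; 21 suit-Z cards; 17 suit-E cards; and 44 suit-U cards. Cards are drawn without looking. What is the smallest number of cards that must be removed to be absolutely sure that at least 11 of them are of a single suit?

121

Put each drawn card into a box by suit. The largest draw with every box below 11 takes min(count, 10) from each suit.
Σ min(cᵢ, 10) = 10 + 10 + 10 + 10 + 10 + 10 + 10 + 10 + 10 + 10 + 10 + 10 = 120.
Draw number 120 + 1 = 121 must push one box to 11.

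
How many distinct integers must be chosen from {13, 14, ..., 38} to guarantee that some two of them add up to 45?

Group the elements by complementary pair {x, 45−x}: {13,32}, {14,31}, {15,30}, …, giving 10 two-element pairs and 6 integers whose partner 45−x falls outside [13,38].
By pigeonhole, treating each of those 16 groups as a pigeonhole, one can pick one integer per group — 16 integers — with no two summing to 45.
The 17th integer lands in an occupied pair, forcing a sum of 45.

17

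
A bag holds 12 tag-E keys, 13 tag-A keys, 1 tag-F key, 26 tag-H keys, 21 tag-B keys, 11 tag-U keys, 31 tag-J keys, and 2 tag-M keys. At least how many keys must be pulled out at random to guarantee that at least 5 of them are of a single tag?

28

The 8 tags are the holes; the keys drawn are the pigeons.
To avoid 5 of any one tag, the worst case takes at most 4 of each tag, or every key of a tag that has fewer than 4.
That gives 4 + 4 + 1 + 4 + 4 + 4 + 4 + 2 = 27 keys with no tag reaching 5.
The next key forces some tag to 5, so 27 + 1 = 28.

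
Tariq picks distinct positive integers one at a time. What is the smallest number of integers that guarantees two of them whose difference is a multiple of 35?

Integers whose pairwise differences are multiples of 35 are exactly those sharing a remainder mod 35. The 35 residue classes mod 35 are the pigeonholes.
With 35 integers one could put 1 in each residue class and have no class reach 2.
The 36th integer pushes some class to 2, so 35·1 + 1 = 36.

36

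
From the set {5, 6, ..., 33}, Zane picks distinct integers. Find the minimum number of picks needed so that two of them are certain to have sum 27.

21

A set avoiding the sum 27 can contain at most one of each pair {x, 27−x}, plus the 11 elements whose complement lies outside the range.
The integers 14, …, 33 (20 of them) are such a set: any two sum to at least 14+15 = 29 > 27.
Any 21st integer completes one of the 9 pairs, so 21 choices force a sum of 27.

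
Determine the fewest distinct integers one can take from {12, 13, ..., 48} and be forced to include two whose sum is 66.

Two chosen integers sum to 66 exactly when both halves of some pair {x, 66−x} with 18 ≤ x ≤ 66−x ≤ 48 are chosen — 15 such pairs.
The remaining 7 elements (those with no distinct partner in range) can never complete a 66-sum, so the worst case takes all of them and one from each pair: 7 + 15 = 22.
By the pigeonhole principle, the 23rd integer has to be the second member of some pair, so 22 + 1 = 23.

23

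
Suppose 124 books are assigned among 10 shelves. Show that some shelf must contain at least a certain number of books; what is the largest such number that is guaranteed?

13

By the pigeonhole principle, the 10 shelves are the holes and the 124 books are the pigeons.
If every shelf held at most 12 books, the total would be at most 10 × 12 = 120, which is less than 124.
So some shelf holds at least ⌈124/10⌉ = 13 books.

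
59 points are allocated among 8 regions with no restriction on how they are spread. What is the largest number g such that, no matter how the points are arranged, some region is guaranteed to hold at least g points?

8

By pigeonhole, the 8 regions are the holes and the 59 points are the pigeons.
If every region held at most 7 points, the total would be at most 8 × 7 = 56, which is less than 59.
So some region holds at least ⌈59/8⌉ = 8 points.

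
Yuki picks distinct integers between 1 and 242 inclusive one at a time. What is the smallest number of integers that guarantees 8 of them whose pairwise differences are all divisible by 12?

85

Integers whose pairwise differences are multiples of 12 are exactly those sharing a remainder mod 12. The 12 residue classes mod 12 are the pigeonholes.
With 84 integers one could put 7 in each residue class and have no class reach 8.
The 85th integer pushes some class to 8, so 12·7 + 1 = 85.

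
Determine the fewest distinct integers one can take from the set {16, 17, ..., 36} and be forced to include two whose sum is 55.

13

Group the elements by complementary pair {x, 55−x}: {19,36}, {20,35}, {21,34}, …, giving 9 two-element pairs and 3 integers whose partner 55−x falls outside [16,36].
Pigeonhole: treating each of those 12 groups as a pigeonhole, one can pick one integer per group — 12 integers — with no two summing to 55.
The 13th integer lands in an occupied pair, forcing a sum of 55.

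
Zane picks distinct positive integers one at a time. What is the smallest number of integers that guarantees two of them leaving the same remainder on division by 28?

29

By pigeonhole, the 28 residue classes mod 28 are the pigeonholes.
With 28 integers one could put 1 in each residue class and have no class reach 2.
The 29th integer pushes some class to 2, so 28·1 + 1 = 29.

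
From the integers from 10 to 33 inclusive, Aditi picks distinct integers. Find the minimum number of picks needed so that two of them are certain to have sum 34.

18

Two chosen integers sum to 34 exactly when both halves of some pair {x, 34−x} with 10 ≤ x ≤ 34−x ≤ 24 are chosen — 7 such pairs.
The remaining 10 elements (those with no distinct partner in range) can never complete a 34-sum, so the worst case takes all of them and one from each pair: 10 + 7 = 17.
Pigeonhole: the 18th integer has to be the second member of some pair, so 17 + 1 = 18.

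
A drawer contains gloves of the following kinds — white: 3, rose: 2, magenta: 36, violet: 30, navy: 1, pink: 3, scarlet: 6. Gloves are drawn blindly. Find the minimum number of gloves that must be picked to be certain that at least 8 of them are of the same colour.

By pigeonhole, put each drawn glove into a box by colour. The largest draw with every box below 8 takes min(count, 7) from each colour; colours with fewer than 7 contribute all they have.
Σ min(cᵢ, 7) = 3 + 2 + 7 + 7 + 1 + 3 + 6 = 29.
Draw number 29 + 1 = 30 must push one box to 8.

30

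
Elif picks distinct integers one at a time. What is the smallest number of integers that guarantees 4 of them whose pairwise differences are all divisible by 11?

Integers whose pairwise differences are multiples of 11 are exactly those sharing a remainder mod 11. The 11 residue classes mod 11 are the pigeonholes.
With 33 integers one could put 3 in each residue class and have no class reach 4.
The 34th integer pushes some class to 4, so 11·3 + 1 = 34.

34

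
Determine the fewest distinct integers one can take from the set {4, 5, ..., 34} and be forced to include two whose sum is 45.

A set avoiding the sum 45 can contain at most one of each pair {x, 45−x}, plus the 7 elements whose complement lies outside the range.
The integers 4, …, 22 (19 of them) are such a set: any two sum to at least 4+5 = 9 and at most 21+22 = 43 < 45.
Any 20th integer completes one of the 12 pairs, so 20 choices force a sum of 45.

20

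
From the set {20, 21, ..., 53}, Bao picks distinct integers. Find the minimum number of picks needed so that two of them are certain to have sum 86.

25

Group the elements by complementary pair {x, 86−x}: {33,53}, {34,52}, {35,51}, …, giving 10 two-element pairs, the single value 43 (it cannot pair with itself since the integers are distinct), and 13 integers whose partner 86−x falls outside [20,53].
Treating each of those 24 groups as a pigeonhole, one can pick one integer per group — 24 integers — with no two summing to 86.
The 25th integer lands in an occupied pair, forcing a sum of 86.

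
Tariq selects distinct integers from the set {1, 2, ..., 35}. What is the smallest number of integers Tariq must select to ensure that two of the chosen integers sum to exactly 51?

Two chosen integers sum to 51 exactly when both halves of some pair {x, 51−x} with 16 ≤ x ≤ 51−x ≤ 35 are chosen — 10 such pairs.
The remaining 15 elements (those with no distinct partner in range) can never complete a 51-sum, so the worst case takes all of them and one from each pair: 15 + 10 = 25.
The 26th integer has to be the second member of some pair, so 25 + 1 = 26.

26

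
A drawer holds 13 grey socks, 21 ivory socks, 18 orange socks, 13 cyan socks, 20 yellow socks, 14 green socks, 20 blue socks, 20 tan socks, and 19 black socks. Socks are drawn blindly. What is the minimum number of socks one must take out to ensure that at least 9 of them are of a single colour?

An adversary could hand out at most 8 socks per colour: 8 + 8 + 8 + 8 + 8 + 8 + 8 + 8 + 8 = 72 socks and still no colour has 9.
Pigeonhole: one more sock lands in a colour already at 8, so 73 draws are enough and 72 are not.

73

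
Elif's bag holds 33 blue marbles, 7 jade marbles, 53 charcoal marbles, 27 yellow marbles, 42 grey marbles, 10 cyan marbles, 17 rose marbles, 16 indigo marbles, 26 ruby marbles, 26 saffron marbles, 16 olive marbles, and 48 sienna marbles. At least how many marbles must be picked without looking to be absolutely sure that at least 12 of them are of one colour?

Pigeonhole: put each drawn marble into a box by colour. The largest draw with every box below 12 takes min(count, 11) from each colour; colours with fewer than 11 contribute all they have.
Σ min(cᵢ, 11) = 11 + 7 + 11 + 11 + 11 + 10 + 11 + 11 + 11 + 11 + 11 + 11 = 127.
Draw number 127 + 1 = 128 must push one box to 12.

128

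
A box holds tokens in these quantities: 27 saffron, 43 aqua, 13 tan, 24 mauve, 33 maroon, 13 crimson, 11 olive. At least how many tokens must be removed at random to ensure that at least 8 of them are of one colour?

An adversary could hand out at most 7 tokens per colour: 7 + 7 + 7 + 7 + 7 + 7 + 7 = 49 tokens and still no colour has 8.
Pigeonhole: one more token lands in a colour already at 7, so 50 draws are enough and 49 are not.

50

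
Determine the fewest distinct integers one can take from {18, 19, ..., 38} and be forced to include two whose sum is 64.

A set avoiding the sum 64 can contain at most one of each pair {x, 64−x}, plus the 9 elements whose complement lies outside the range or equal to its own complement.
The integers 18, …, 32 (15 of them) are such a set: any two sum to at least 18+19 = 37 and at most 31+32 = 63 < 64.
Any 16th integer completes one of the 6 pairs, so 16 choices force a sum of 64.

16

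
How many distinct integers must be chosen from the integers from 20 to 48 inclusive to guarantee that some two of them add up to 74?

A set avoiding the sum 74 can contain at most one of each pair {x, 74−x}, plus the 7 elements whose complement lies outside the range or equal to its own complement.
The integers 20, …, 37 (18 of them) are such a set: any two sum to at least 20+21 = 41 and at most 36+37 = 73 < 74.
Any 19th integer completes one of the 11 pairs, so 19 choices force a sum of 74.

19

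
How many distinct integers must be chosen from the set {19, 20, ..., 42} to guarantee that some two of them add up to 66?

Two chosen integers sum to 66 exactly when both halves of some pair {x, 66−x} with 24 ≤ x ≤ 66−x ≤ 42 are chosen — 9 such pairs.
The remaining 6 elements (those with no distinct partner in range) can never complete a 66-sum, so the worst case takes all of them and one from each pair: 6 + 9 = 15.
The 16th integer has to be the second member of some pair, so 15 + 1 = 16.

16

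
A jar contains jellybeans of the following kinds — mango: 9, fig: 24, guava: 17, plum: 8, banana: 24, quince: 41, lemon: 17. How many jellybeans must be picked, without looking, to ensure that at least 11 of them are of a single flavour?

68

By the pigeonhole principle, put each drawn jellybean into a box by flavour. The largest draw with every box below 11 takes min(count, 10) from each flavour; flavours with fewer than 10 contribute all they have.
Σ min(cᵢ, 10) = 9 + 10 + 10 + 8 + 10 + 10 + 10 = 67.
Draw number 67 + 1 = 68 must push one box to 11.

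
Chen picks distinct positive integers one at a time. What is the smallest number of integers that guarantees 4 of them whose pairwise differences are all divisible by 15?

46

Integers whose pairwise differences are multiples of 15 are exactly those sharing a remainder mod 15. The 15 residue classes mod 15 are the pigeonholes.
With 45 integers one could put 3 in each residue class and have no class reach 4.
The 46th integer pushes some class to 4, so 15·3 + 1 = 46.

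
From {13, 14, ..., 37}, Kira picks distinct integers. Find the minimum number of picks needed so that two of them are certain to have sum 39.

Two chosen integers sum to 39 exactly when both halves of some pair {x, 39−x} with 13 ≤ x ≤ 39−x ≤ 26 are chosen — 7 such pairs.
The remaining 11 elements (those with no distinct partner in range) can never complete a 39-sum, so the worst case takes all of them and one from each pair: 11 + 7 = 18.
By pigeonhole, the 19th integer has to be the second member of some pair, so 18 + 1 = 19.

19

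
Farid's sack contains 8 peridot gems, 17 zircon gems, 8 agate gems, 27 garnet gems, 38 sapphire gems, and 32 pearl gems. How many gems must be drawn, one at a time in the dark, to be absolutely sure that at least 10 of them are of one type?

An adversary could hand out at most 9 gems per type (peridot, agate run out sooner): 8 + 9 + 8 + 9 + 9 + 9 = 52 gems and still no type has 10.
Pigeonhole: one more gem lands in a type already at 9, so 53 draws are enough and 52 are not.

53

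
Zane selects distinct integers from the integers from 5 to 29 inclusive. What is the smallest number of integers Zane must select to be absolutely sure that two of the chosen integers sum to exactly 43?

A set avoiding the sum 43 can contain at most one of each pair {x, 43−x}, plus the 9 elements whose complement lies outside the range.
The integers 5, …, 21 (17 of them) are such a set: any two sum to at least 5+6 = 11 and at most 20+21 = 41 < 43.
Any 18th integer completes one of the 8 pairs, so 18 choices force a sum of 43.

18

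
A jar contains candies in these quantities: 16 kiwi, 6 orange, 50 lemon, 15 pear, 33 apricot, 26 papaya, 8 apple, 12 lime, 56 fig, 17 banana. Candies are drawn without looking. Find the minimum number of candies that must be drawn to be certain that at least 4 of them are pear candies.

228

In the worst case for collecting pear candies, every non-pear candy comes out first.
There are 16 + 6 + 50 + 33 + 26 + 8 + 12 + 56 + 17 = 224 non-pear candies altogether.
After those, each further candy must be pear, so 224 + 4 = 228 draws guarantee 4 pear candies.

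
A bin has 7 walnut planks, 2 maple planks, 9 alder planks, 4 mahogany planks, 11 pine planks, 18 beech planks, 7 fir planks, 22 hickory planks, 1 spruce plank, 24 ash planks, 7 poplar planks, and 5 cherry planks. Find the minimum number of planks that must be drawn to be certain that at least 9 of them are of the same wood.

Put each drawn plank into a box by wood. The largest draw with every box below 9 takes min(count, 8) from each wood; woods with fewer than 8 contribute all they have.
Σ min(cᵢ, 8) = 7 + 2 + 8 + 4 + 8 + 8 + 7 + 8 + 1 + 8 + 7 + 5 = 73.
Draw number 73 + 1 = 74 must push one box to 9.

74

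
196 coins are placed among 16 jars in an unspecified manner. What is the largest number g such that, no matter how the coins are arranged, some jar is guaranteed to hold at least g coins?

13

Pigeonhole: the 16 jars are the holes and the 196 coins are the pigeons.
If every jar held at most 12 coins, the total would be at most 16 × 12 = 192, which is less than 196.
So some jar holds at least ⌈196/16⌉ = 13 coins.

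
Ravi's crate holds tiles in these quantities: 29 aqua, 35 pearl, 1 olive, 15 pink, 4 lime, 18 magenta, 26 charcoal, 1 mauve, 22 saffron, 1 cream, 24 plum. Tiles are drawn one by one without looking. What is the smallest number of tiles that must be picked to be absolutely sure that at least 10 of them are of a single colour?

By the pigeonhole principle, the 11 colours are the holes; the tiles drawn are the pigeons.
To avoid 10 of any one colour, the worst case takes at most 9 of each colour, or every tile of a colour that has fewer than 9.
That gives 9 + 9 + 1 + 9 + 4 + 9 + 9 + 1 + 9 + 1 + 9 = 70 tiles with no colour reaching 10.
The next tile forces some colour to 10, so 70 + 1 = 71.

71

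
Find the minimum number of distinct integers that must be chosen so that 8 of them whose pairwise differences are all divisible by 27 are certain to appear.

190

Integers whose pairwise differences are multiples of 27 are exactly those sharing a remainder mod 27. The 27 residue classes mod 27 are the pigeonholes.
With 189 integers one could put 7 in each residue class and have no class reach 8.
The 190th integer pushes some class to 8, so 27·7 + 1 = 190.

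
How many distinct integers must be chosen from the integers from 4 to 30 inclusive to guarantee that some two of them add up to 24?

A set avoiding the sum 24 can contain at most one of each pair {x, 24−x}, plus the 11 elements whose complement lies outside the range or equal to its own complement.
The integers 12, …, 30 (19 of them) are such a set: any two sum to at least 12+13 = 25 > 24.
By pigeonhole, any 20th integer completes one of the 8 pairs, so 20 choices force a sum of 24.

20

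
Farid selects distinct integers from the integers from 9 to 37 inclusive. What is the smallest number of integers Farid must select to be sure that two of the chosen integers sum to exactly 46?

16

Group the elements by complementary pair {x, 46−x}: {9,37}, {10,36}, {11,35}, …, giving 14 two-element pairs and the single value 23 (it cannot pair with itself since the integers are distinct).
By pigeonhole, treating each of those 15 groups as a pigeonhole, one can pick one integer per group — 15 integers — with no two summing to 46.
The 16th integer lands in an occupied pair, forcing a sum of 46.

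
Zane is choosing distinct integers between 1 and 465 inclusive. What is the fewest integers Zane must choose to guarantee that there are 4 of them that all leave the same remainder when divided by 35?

The 35 residue classes mod 35 are the pigeonholes.
With 105 integers one could put 3 in each residue class and have no class reach 4.
The 106th integer pushes some class to 4, so 35·3 + 1 = 106.

106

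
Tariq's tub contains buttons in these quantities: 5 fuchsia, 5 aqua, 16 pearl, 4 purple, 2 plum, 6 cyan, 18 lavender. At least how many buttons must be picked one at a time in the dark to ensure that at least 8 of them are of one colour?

By the pigeonhole principle, the 7 colours are the holes; the buttons drawn are the pigeons.
To avoid 8 of any one colour, the worst case takes at most 7 of each colour, or every button of a colour that has fewer than 7.
That gives 5 + 5 + 7 + 4 + 2 + 6 + 7 = 36 buttons with no colour reaching 8.
The next button forces some colour to 8, so 36 + 1 = 37.

37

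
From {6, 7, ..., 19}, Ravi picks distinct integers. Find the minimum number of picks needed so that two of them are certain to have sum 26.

9

A set avoiding the sum 26 can contain at most one of each pair {x, 26−x}, plus the 2 elements whose complement lies outside the range or equal to its own complement.
The integers 6, …, 13 (8 of them) are such a set: any two sum to at least 6+7 = 13 and at most 12+13 = 25 < 26.
Any 9th integer completes one of the 6 pairs, so 9 choices force a sum of 26.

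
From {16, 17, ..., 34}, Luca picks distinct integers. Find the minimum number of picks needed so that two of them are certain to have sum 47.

Two chosen integers sum to 47 exactly when both halves of some pair {x, 47−x} with 16 ≤ x ≤ 47−x ≤ 31 are chosen — 8 such pairs.
The remaining 3 elements (those with no distinct partner in range) can never complete a 47-sum, so the worst case takes all of them and one from each pair: 3 + 8 = 11.
The 12th integer has to be the second member of some pair, so 11 + 1 = 12.

12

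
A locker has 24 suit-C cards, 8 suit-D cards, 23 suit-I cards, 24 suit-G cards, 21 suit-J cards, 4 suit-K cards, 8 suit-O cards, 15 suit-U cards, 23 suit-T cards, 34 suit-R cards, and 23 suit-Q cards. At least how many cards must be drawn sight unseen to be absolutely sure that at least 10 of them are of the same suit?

93

By the pigeonhole principle, the 11 suits are the holes; the cards drawn are the pigeons.
To avoid 10 of any one suit, the worst case takes at most 9 of each suit, or every card of a suit that has fewer than 9.
That gives 9 + 8 + 9 + 9 + 9 + 4 + 8 + 9 + 9 + 9 + 9 = 92 cards with no suit reaching 10.
The next card forces some suit to 10, so 92 + 1 = 93.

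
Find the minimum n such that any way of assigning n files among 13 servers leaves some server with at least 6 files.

With 65 files one could put exactly 5 in each of the 13 servers, and no server would reach 6.
By the pigeonhole principle, one more file must land in a server that already has 5, giving it 6.
So 13 × 5 + 1 = 66 files are required.

66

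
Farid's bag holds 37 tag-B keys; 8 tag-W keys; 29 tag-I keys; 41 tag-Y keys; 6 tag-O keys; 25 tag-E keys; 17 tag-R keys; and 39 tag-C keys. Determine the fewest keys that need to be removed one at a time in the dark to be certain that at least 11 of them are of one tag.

An adversary could hand out at most 10 keys per tag (tag-W, tag-O run out sooner): 10 + 8 + 10 + 10 + 6 + 10 + 10 + 10 = 74 keys and still no tag has 11.
Pigeonhole: one more key lands in a tag already at 10, so 75 draws are enough and 74 are not.

75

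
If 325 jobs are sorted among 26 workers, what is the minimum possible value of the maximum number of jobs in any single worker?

13

By pigeonhole, the 26 workers are the holes and the 325 jobs are the pigeons.
If every worker held at most 12 jobs, the total would be at most 26 × 12 = 312, which is less than 325.
So some worker holds at least ⌈325/26⌉ = 13 jobs.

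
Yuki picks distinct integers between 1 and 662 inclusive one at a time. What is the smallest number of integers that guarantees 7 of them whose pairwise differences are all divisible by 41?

247

Integers whose pairwise differences are multiples of 41 are exactly those sharing a remainder mod 41. By pigeonhole, the 41 residue classes mod 41 are the pigeonholes.
With 246 integers one could put 6 in each residue class and have no class reach 7.
The 247th integer pushes some class to 7, so 41·6 + 1 = 247.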